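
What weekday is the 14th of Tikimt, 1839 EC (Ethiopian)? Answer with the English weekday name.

Friday

This is JDN 2395593 (23 October 1846 Gregorian).
JDN 2395593 mod 7 = 4, and JDN 0 was a Monday, so this is a Friday.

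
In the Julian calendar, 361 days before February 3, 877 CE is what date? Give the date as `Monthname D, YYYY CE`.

February 8, 876 CE

The starting date is JDN 2041416; 2041416 − 361 = 2041055.
JDN 2041055 corresponds to February 8, 876 CE.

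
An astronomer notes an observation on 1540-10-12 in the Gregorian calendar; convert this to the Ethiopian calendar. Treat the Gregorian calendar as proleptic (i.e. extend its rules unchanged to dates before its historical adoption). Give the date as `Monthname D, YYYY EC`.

Tikimt 5, 1533 EC

Both dates share Julian Day Number 2283818; in the Ethiopian calendar that is 5 Tikimt 1533 EC.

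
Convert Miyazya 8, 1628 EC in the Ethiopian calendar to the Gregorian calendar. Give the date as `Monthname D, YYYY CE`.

April 13, 1636 CE

Both dates share Julian Day Number 2318700; in the Gregorian calendar that is 13 April 1636 CE.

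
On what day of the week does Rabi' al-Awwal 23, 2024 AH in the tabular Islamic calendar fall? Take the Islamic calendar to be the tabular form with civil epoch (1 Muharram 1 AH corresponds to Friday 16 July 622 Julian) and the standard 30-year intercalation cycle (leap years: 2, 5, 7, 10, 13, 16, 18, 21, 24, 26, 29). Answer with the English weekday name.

Tuesday

Equivalently 12 July 2585 Gregorian, JDN 2665405.
Since JDN mod 7 = 1 (0 = Monday), the day is Tuesday.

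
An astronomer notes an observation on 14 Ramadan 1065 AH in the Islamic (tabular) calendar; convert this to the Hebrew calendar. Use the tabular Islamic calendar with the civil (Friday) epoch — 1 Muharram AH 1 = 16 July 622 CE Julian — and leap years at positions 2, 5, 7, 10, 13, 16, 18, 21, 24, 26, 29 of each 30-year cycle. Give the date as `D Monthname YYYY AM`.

The source date corresponds to 18 July 1655 in the Gregorian calendar (JDN 2325735).
That day falls on 13 Tammuz 5415 AM in the Hebrew calendar.

13 Tammuz 5415 AM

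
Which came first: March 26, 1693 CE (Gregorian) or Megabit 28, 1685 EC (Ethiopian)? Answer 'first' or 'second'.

Converting both to JDN: 2339501 vs 2339509; the smaller is the first.

first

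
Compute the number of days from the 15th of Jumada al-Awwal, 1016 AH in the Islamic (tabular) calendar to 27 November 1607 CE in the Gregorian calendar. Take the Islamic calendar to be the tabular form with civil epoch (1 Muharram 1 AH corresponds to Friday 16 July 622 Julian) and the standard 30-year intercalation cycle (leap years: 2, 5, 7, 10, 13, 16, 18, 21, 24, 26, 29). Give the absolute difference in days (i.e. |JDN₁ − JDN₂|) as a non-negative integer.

First date → JDN 2308254; second date → JDN 2308335.
The interval is |2308254 − 2308335| = 81 days.

81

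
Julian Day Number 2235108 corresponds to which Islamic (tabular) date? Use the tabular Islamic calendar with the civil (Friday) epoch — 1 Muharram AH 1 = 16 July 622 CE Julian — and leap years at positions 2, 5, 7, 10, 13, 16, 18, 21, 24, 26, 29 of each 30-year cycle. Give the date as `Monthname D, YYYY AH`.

The proleptic Gregorian equivalent of JDN 2235108 is 2 June 1407.
In the tabular Islamic calendar that day is Dhu al-Hijjah 16, 809 AH.

Dhu al-Hijjah 16, 809 AH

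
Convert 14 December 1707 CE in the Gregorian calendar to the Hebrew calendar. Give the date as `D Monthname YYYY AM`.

Both dates share Julian Day Number 2344876; in the Hebrew calendar that is 20 Kislev 5468 AM.

20 Kislev 5468 AM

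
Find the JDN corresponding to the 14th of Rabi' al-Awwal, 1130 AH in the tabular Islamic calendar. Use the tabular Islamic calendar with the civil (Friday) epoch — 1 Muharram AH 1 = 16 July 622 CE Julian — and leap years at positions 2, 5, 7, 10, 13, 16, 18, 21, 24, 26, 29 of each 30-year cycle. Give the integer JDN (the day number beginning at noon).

2348592

Equivalently 15 February 1718 (Gregorian).
JDN 2400001 is 17 November 1858 CE (Gregorian), MJD 0; the target day is −51409 days from there, so JDN = 2348592.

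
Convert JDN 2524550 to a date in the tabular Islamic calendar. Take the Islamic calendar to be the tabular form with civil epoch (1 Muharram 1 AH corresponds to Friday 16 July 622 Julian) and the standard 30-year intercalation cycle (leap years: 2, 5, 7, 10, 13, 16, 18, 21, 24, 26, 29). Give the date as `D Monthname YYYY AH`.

29 Ramadan 1626 AH

JDN 2524550 is 18 November 2199 in the Gregorian calendar.
In the tabular Islamic calendar that day is 29 Ramadan 1626 AH.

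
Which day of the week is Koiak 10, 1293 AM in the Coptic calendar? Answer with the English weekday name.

In the proleptic Gregorian calendar this is 16 December 1576 (JDN 2297032).
2297032 ≡ 3 (mod 7); counting from Monday = 0 gives Thursday.

Thursday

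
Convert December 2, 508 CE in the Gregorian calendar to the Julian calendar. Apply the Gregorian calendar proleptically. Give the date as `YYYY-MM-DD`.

At this point the Julian calendar is 2 days behind the Gregorian.
2 December 508 Gregorian − 2 days → 30 November 508 Julian.

0508-11-30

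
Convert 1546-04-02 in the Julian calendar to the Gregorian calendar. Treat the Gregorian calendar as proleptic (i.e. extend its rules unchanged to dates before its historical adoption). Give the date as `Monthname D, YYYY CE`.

The Julian–Gregorian offset here is 10 days (Julian trailing).
2 April 1546 Julian + 10 days → 12 April 1546 Gregorian.

April 12, 1546 CE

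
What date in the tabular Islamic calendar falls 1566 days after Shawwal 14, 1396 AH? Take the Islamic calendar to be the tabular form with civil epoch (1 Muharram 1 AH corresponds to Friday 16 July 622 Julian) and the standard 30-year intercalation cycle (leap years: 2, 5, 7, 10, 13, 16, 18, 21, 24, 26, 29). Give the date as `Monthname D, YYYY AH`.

Counting 1566 days forward from JDN 2443060 reaches JDN 2444626, which is Rabi' al-Awwal 15, 1401 AH.

Rabi' al-Awwal 15, 1401 AH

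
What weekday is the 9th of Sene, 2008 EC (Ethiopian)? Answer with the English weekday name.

Thursday

This is JDN 2457556 (16 June 2016 Gregorian).
2457556 ≡ 3 (mod 7); counting from Monday = 0 gives Thursday.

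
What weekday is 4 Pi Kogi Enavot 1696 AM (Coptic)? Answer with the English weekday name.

In the Gregorian calendar this is 9 September 1980 (JDN 2444492).
2444492 ≡ 1 (mod 7); counting from Monday = 0 gives Tuesday.

Tuesday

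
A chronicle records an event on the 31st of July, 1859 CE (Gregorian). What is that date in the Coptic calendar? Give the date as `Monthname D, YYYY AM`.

Epip 25, 1575 AM

Julian Day Number of the source date = 2400257.
Converting JDN 2400257 to the Coptic calendar gives 25 Epip 1575 AM.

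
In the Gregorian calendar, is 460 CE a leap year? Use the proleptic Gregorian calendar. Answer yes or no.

460 is divisible by 4 and not by 100, so it is a leap year.

yes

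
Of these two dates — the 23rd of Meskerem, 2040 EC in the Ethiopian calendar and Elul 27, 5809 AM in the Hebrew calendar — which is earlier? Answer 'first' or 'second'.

The two dates have Julian Day Numbers 2468988 and 2469709 respectively.
Since 2468988 < 2469709, the first date comes first.

first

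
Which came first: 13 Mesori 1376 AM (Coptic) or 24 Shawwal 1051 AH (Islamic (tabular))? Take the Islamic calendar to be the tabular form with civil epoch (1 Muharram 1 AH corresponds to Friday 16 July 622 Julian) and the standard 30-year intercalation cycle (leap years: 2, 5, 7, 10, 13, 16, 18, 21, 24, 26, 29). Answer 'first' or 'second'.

second

Converting both to JDN: 2327591 vs 2320814; the smaller is the second.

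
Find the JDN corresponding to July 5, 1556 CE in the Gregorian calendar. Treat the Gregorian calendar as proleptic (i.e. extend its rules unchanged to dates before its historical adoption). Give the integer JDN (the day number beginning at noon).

2289563

JDN 2400001 is 17 November 1858 CE (Gregorian), MJD 0; the target day is −110438 days from there, so JDN = 2289563.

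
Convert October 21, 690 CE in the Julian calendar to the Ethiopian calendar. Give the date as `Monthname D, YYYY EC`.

The source date corresponds to 24 October 690 in the proleptic Gregorian calendar (JDN 1973374).
That day falls on 24 Tikimt 683 EC in the Ethiopian calendar.

Tikimt 24, 683 EC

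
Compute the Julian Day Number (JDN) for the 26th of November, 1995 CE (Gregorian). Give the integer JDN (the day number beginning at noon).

2450048

JDN 2451545 is 1 January 2000 CE (Gregorian); the target day is −1497 days from there, so JDN = 2450048.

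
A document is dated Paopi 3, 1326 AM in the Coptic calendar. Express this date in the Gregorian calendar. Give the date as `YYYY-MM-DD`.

1609-10-10

Both dates share Julian Day Number 2309018; in the Gregorian calendar that is 10 October 1609 CE.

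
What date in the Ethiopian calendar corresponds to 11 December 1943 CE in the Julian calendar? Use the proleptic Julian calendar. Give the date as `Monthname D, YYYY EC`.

The source date corresponds to 24 December 1943 in the Gregorian calendar (JDN 2431083).
That day falls on 14 Tahsas 1936 EC in the Ethiopian calendar.

Tahsas 14, 1936 EC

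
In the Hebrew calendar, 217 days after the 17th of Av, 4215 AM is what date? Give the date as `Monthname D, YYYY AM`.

Adar I 26, 4216 AM

The starting date is JDN 1887444; 1887444 + 217 = 1887661.
JDN 1887661 corresponds to Adar I 26, 4216 AM.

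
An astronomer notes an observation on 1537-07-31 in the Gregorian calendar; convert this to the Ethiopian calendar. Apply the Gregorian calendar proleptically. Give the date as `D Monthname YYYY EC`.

27 Hamle 1529 EC

Julian Day Number of the source date = 2282649.
Converting JDN 2282649 to the Ethiopian calendar gives 27 Hamle 1529 EC.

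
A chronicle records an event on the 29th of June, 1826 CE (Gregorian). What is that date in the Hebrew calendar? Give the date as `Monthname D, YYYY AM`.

Both dates share Julian Day Number 2388172; in the Hebrew calendar that is 24 Sivan 5586 AM.

Sivan 24, 5586 AM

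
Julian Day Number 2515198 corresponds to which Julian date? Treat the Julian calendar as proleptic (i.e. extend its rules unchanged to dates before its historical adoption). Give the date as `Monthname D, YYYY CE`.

March 28, 2174 CE

JDN 2515198 is 11 April 2174 in the Gregorian calendar.
In the Julian calendar that day is March 28, 2174 CE.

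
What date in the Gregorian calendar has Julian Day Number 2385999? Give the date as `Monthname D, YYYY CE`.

Counting from JDN 2299161 = 15 Oct 1582 gives an offset of 86838 days.

July 17, 1820 CE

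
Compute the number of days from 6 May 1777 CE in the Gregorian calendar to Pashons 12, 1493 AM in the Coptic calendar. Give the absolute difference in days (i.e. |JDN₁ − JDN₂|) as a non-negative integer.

12

JDN of the first date = 2370222.
JDN of the second date = 2370234.
|2370234 − 2370222| = 12.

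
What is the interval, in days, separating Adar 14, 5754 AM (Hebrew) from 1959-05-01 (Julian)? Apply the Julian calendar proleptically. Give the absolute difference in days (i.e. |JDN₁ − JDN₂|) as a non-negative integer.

12706

JDN of the first date = 2449409.
JDN of the second date = 2436703.
|2436703 − 2449409| = 12706.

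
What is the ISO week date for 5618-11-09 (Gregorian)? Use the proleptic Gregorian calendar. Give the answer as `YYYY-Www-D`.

5618-W45-5

The weekday is Friday (ISO weekday 5).
That Friday belongs to ISO week 45 of ISO year 5618.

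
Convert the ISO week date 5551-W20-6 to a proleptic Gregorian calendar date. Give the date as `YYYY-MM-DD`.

ISO week 1 of 5551 is the week containing the first Thursday of 5551.
Week 20, day 6 (Saturday) lands on 5551-05-19.

5551-05-19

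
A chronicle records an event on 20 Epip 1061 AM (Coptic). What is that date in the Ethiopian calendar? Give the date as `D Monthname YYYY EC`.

Both dates share Julian Day Number 2212514; in the Ethiopian calendar that is 20 Hamle 1337 EC.

20 Hamle 1337 EC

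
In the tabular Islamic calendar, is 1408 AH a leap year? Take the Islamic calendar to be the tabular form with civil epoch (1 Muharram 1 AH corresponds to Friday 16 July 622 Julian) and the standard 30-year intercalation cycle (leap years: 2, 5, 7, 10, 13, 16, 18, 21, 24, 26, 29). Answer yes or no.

no

Year 1408 AH is year 28 of its 30-year cycle; leap positions are 2, 5, 7, 10, 13, 16, 18, 21, 24, 26, 29, so it is a common year (354 days).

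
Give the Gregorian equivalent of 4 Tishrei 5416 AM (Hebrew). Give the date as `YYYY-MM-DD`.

Julian Day Number of the source date = 2325814.
Converting JDN 2325814 to the Gregorian calendar gives 5 October 1655 CE.

1655-10-05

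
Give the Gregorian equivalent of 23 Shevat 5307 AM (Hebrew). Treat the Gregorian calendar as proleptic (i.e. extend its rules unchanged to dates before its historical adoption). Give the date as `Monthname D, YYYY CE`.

Both dates share Julian Day Number 2286113; in the Gregorian calendar that is 24 January 1547 CE.

January 24, 1547 CE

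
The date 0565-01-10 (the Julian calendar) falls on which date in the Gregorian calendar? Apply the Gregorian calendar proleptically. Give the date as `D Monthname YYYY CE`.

12 January 565 CE

At this point the Julian calendar is 2 days behind the Gregorian.
10 January 565 Julian + 2 days → 12 January 565 Gregorian.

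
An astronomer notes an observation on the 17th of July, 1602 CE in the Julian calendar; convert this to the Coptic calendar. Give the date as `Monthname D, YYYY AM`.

Both dates share Julian Day Number 2306386; in the Coptic calendar that is 23 Epip 1318 AM.

Epip 23, 1318 AM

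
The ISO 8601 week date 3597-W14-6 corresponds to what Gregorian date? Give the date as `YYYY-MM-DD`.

3597-04-05

ISO week 1 of 3597 is the week containing the first Thursday of 3597.
Week 14, day 6 (Saturday) lands on 3597-04-05.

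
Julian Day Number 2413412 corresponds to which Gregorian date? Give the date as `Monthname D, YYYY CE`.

August 6, 1895 CE

JDN 2451545 is 1 Jan 2000; 2413412 is −38133 days from there.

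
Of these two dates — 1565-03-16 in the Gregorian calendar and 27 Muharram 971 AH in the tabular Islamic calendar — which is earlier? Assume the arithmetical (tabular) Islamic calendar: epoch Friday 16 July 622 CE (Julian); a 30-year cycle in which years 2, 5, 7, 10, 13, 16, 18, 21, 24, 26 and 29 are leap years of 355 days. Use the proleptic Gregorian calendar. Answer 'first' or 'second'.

second

First date → JDN 2292739; second date → JDN 2292202.
JDN 2292202 < JDN 2292739, so the second date is earlier.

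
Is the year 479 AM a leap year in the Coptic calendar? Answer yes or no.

yes

479 mod 4 = 3; in the Coptic calendar a year is leap when year mod 4 = 3, so it is a leap year.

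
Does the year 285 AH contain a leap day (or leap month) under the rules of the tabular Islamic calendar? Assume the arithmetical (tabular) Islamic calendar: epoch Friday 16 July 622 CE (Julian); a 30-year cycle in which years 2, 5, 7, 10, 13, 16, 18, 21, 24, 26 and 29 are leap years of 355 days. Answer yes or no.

Year 285 AH is year 15 of its 30-year cycle; leap positions are 2, 5, 7, 10, 13, 16, 18, 21, 24, 26, 29, so it is a common year (354 days).

no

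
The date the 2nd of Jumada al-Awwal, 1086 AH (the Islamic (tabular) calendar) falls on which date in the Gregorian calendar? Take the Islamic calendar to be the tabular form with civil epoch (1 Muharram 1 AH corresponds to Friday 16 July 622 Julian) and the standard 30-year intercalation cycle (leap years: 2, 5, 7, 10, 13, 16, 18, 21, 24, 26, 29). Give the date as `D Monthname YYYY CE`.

25 July 1675 CE

Julian Day Number of the source date = 2333047.
Converting JDN 2333047 to the Gregorian calendar gives 25 July 1675 CE.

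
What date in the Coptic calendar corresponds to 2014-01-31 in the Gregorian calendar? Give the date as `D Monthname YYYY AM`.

23 Tobi 1730 AM

Both dates share Julian Day Number 2456689; in the Coptic calendar that is 23 Tobi 1730 AM.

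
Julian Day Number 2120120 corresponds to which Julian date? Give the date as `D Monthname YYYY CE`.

28 July 1092 CE

JDN 2120120 is 3 August 1092 in the proleptic Gregorian calendar.
In the Julian calendar that day is 28 July 1092 CE.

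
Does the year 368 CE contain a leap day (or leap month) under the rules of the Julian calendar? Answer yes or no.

368 mod 4 = 0, so it is a leap year in the Julian calendar.

yes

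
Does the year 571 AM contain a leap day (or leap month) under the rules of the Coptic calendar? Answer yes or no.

571 mod 4 = 3; in the Coptic calendar a year is leap when year mod 4 = 3, so it is a leap year.

yes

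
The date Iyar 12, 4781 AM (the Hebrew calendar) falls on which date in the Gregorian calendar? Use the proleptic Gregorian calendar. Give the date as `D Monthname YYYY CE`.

Both dates share Julian Day Number 2094096; in the Gregorian calendar that is 4 May 1021 CE.

4 May 1021 CE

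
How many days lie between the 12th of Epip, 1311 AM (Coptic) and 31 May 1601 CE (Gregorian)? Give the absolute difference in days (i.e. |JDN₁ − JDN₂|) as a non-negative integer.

2146

JDN of the first date = 2303818.
JDN of the second date = 2305964.
|2305964 − 2303818| = 2146.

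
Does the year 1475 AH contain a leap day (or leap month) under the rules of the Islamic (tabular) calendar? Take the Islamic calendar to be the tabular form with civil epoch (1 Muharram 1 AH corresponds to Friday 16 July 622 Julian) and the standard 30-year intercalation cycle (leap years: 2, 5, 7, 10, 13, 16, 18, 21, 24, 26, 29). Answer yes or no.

yes

Year 1475 AH is year 5 of its 30-year cycle; leap positions are 2, 5, 7, 10, 13, 16, 18, 21, 24, 26, 29, so it is a leap year (355 days).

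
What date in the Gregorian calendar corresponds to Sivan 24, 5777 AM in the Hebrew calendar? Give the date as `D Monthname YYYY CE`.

Julian Day Number of the source date = 2457923.
Converting JDN 2457923 to the Gregorian calendar gives 18 June 2017 CE.

18 June 2017 CE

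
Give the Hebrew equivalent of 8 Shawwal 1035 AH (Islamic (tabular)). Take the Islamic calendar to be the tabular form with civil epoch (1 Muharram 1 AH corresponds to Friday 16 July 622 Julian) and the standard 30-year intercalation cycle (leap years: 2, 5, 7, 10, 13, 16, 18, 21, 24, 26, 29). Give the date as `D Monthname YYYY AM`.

Both dates share Julian Day Number 2315128; in the Hebrew calendar that is 9 Tammuz 5386 AM.

9 Tammuz 5386 AM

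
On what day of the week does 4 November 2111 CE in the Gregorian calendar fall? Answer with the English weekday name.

Wednesday

Since JDN mod 7 = 2 (0 = Monday), the day is Wednesday.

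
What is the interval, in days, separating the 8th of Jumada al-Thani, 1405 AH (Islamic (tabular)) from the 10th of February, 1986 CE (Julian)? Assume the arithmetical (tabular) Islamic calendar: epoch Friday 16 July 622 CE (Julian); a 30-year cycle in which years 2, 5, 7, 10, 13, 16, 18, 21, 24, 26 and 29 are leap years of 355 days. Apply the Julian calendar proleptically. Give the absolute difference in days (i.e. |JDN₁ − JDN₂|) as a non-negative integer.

JDN of the first date = 2446126.
JDN of the second date = 2446485.
|2446485 − 2446126| = 359.

359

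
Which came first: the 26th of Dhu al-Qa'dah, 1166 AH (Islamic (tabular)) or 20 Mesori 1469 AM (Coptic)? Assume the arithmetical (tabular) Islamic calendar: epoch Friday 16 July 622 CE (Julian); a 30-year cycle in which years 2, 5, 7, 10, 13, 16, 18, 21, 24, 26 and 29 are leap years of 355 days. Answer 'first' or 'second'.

second

First date → JDN 2361597; second date → JDN 2361566.
JDN 2361566 < JDN 2361597, so the second date is earlier.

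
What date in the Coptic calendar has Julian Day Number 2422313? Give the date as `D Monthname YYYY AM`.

10 Koiak 1636 AM

JDN 2422313 is 20 December 1919 in the Gregorian calendar.
In the Coptic calendar that day is 10 Koiak 1636 AM.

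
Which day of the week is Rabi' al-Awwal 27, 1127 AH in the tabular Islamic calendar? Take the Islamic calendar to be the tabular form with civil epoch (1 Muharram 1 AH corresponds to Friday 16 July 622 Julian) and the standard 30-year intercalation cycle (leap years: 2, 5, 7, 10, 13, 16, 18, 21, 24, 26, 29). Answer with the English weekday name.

Tuesday

This is JDN 2347542 (2 April 1715 Gregorian).
2347542 ≡ 1 (mod 7); counting from Monday = 0 gives Tuesday.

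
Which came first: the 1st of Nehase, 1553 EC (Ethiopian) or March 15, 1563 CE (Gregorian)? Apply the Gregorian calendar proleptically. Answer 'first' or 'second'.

Converting both to JDN: 2291419 vs 2292007; the smaller is the first.

first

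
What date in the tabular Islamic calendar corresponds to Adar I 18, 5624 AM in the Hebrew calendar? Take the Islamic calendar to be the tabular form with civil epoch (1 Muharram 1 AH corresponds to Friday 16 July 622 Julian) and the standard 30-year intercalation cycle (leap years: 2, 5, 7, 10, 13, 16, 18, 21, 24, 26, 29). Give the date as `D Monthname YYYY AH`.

Julian Day Number of the source date = 2401927.
Converting JDN 2401927 to the tabular Islamic calendar gives 17 Ramadan 1280 AH.

17 Ramadan 1280 AH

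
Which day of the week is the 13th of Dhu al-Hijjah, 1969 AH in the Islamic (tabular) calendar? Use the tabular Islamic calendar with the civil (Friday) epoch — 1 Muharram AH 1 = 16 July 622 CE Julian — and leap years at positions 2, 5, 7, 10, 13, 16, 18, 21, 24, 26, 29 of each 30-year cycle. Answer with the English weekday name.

Thursday

This is JDN 2646171 (13 November 2532 Gregorian).
2646171 ≡ 3 (mod 7); counting from Monday = 0 gives Thursday.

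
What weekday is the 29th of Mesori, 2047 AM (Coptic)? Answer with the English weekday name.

Monday

This is JDN 2572689 (7 September 2331 Gregorian).
2572689 ≡ 0 (mod 7); counting from Monday = 0 gives Monday.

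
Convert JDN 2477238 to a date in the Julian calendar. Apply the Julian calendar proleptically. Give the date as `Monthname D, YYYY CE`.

April 23, 2070 CE

JDN 2477238 is 6 May 2070 in the Gregorian calendar.
In the Julian calendar that day is April 23, 2070 CE.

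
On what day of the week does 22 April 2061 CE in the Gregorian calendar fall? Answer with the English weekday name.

Friday

Since JDN mod 7 = 4 (0 = Monday), the day is Friday.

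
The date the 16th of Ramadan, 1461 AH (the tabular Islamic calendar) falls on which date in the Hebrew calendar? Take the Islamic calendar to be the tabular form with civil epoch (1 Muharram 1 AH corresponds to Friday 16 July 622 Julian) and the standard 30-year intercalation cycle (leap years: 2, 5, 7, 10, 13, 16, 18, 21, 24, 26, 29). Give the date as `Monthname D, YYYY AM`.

Tishrei 16, 5800 AM

Julian Day Number of the source date = 2466066.
Converting JDN 2466066 to the Hebrew calendar gives 16 Tishrei 5800 AM.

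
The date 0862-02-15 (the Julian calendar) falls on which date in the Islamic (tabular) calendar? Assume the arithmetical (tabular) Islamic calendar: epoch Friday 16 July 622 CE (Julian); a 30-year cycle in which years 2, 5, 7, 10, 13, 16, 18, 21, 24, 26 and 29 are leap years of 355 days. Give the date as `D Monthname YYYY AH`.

11 Dhu al-Hijjah 247 AH

Both dates share Julian Day Number 2035949; in the tabular Islamic calendar that is 11 Dhu al-Hijjah 247 AH.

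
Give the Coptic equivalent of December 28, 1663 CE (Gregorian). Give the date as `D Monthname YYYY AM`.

Julian Day Number of the source date = 2328820.
Converting JDN 2328820 to the Coptic calendar gives 21 Koiak 1380 AM.

21 Koiak 1380 AM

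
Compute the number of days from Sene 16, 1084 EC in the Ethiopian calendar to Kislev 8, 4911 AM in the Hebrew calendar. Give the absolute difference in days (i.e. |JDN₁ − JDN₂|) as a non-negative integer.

JDN of the first date = 2120072.
JDN of the second date = 2141428.
|2141428 − 2120072| = 21356.

21356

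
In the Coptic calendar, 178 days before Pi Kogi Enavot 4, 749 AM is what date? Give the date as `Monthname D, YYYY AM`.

Counting 178 days back from JDN 2098600 reaches JDN 2098422, which is Paremhat 6, 749 AM.

Paremhat 6, 749 AM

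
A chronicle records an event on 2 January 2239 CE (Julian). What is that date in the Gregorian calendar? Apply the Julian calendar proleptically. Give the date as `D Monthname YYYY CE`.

At this point the Julian calendar is 15 days behind the Gregorian.
2 January 2239 Julian + 15 days → 17 January 2239 Gregorian.

17 January 2239 CE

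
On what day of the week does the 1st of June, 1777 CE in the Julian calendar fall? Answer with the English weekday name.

This is JDN 2370259 (12 June 1777 Gregorian).
2370259 ≡ 3 (mod 7); counting from Monday = 0 gives Thursday.

Thursday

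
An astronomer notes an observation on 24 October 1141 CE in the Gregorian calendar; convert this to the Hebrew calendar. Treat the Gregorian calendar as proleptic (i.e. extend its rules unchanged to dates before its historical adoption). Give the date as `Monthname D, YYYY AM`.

Cheshvan 14, 4902 AM

Both dates share Julian Day Number 2138098; in the Hebrew calendar that is 14 Cheshvan 4902 AM.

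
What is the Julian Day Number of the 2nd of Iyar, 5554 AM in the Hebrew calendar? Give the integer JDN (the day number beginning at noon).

Equivalently 2 May 1794 (Gregorian).
JDN 2451545 is 1 January 2000 CE (Gregorian); the target day is −75118 days from there, so JDN = 2376427.

2376427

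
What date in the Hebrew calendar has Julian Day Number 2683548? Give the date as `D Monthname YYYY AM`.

4 Adar II 6395 AM

JDN 2683548 is 16 March 2635 in the Gregorian calendar.
In the Hebrew calendar that day is 4 Adar II 6395 AM.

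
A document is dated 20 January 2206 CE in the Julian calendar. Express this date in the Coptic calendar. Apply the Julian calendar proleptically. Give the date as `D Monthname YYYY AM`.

The source date corresponds to 4 February 2206 in the Gregorian calendar (JDN 2526819).
That day falls on 25 Tobi 1922 AM in the Coptic calendar.

25 Tobi 1922 AM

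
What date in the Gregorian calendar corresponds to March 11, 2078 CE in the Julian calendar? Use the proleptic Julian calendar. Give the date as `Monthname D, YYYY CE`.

For dates in this range the Gregorian date is 13 days ahead of the Julian.
11 March 2078 Julian + 13 days → 24 March 2078 Gregorian.

March 24, 2078 CE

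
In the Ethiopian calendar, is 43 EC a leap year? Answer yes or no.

43 mod 4 = 3; in the Ethiopian calendar a year is leap when year mod 4 = 3, so it is a leap year.

yes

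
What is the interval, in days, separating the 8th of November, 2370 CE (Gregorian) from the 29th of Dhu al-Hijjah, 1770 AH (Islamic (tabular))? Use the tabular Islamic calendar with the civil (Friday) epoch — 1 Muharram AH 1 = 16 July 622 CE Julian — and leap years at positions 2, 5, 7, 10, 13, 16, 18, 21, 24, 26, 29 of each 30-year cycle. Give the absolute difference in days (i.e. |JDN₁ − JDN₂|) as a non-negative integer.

First date → JDN 2586996; second date → JDN 2575668.
The interval is |2586996 − 2575668| = 11328 days.

11328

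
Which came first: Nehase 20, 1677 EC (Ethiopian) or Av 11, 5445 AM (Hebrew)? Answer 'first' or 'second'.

second

First date → JDN 2336729; second date → JDN 2336717.
JDN 2336717 < JDN 2336729, so the second date is earlier.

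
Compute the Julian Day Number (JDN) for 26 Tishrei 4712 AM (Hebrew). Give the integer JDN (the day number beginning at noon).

In the proleptic Gregorian calendar the same day is 4 October 951.
JDN 2299161 is 15 October 1582 CE (Gregorian); the target day is −230479 days from there, so JDN = 2068682.

2068682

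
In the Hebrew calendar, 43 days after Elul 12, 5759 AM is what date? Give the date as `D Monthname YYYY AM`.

Counting 43 days forward from JDN 2451415 reaches JDN 2451458, which is 26 Tishrei 5760 AM.

26 Tishrei 5760 AM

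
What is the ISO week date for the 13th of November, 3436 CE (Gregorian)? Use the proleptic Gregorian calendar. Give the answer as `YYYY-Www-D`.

3436-W45-7

The weekday is Sunday (ISO weekday 7).
That Sunday belongs to ISO week 45 of ISO year 3436.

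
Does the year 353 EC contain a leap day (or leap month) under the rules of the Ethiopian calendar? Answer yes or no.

no

353 mod 4 = 1; in the Ethiopian calendar a year is leap when year mod 4 = 3, so it is a common year.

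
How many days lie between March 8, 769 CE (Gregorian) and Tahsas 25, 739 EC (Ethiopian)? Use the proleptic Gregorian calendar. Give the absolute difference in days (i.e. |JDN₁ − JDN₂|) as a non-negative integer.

JDN of the first date = 2001998.
JDN of the second date = 1993889.
|1993889 − 2001998| = 8109.

8109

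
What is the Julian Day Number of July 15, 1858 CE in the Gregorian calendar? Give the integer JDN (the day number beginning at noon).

JDN 2299161 is 15 October 1582 CE (Gregorian); the target day is +100715 days from there, so JDN = 2399876.

2399876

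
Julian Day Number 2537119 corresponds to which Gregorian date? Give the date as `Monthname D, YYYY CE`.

April 18, 2234 CE

JDN 2451545 is 1 Jan 2000; 2537119 is +85574 days from there.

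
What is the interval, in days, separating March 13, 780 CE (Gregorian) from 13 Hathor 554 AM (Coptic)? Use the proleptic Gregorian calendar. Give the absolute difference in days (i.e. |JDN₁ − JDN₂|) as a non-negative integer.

21064

First date → JDN 2006021; second date → JDN 2027085.
The interval is |2006021 − 2027085| = 21064 days.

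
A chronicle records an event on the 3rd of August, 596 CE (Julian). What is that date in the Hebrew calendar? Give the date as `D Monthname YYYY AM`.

3 Elul 4356 AM

Both dates share Julian Day Number 1938962; in the Hebrew calendar that is 3 Elul 4356 AM.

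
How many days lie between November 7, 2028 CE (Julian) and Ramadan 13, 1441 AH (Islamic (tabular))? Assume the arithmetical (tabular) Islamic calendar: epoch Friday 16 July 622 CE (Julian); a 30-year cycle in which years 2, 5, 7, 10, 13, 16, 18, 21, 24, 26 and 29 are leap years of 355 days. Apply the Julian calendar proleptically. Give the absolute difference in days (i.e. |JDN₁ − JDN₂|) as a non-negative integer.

JDN of the first date = 2462096.
JDN of the second date = 2458976.
|2458976 − 2462096| = 3120.

3120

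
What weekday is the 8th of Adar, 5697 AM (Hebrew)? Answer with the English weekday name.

Friday

Equivalently 19 February 1937 Gregorian, JDN 2428584.
Since JDN mod 7 = 4 (0 = Monday), the day is Friday.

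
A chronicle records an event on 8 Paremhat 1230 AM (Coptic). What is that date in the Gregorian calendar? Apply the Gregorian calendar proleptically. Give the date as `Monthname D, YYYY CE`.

Both dates share Julian Day Number 2274109; in the Gregorian calendar that is 14 March 1514 CE.

March 14, 1514 CE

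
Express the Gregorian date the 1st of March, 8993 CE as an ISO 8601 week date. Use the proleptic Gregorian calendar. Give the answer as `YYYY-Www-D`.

8993-W09-5

The weekday is Friday (ISO weekday 5).
That Friday belongs to ISO week 9 of ISO year 8993.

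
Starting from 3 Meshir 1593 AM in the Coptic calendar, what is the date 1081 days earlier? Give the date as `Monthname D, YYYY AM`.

Counting 1081 days back from JDN 2406660 reaches JDN 2405579, which is Meshir 18, 1590 AM.

Meshir 18, 1590 AM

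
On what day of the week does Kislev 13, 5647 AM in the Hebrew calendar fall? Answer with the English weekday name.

Friday

In the Gregorian calendar this is 10 December 1886 (JDN 2410251).
Since JDN mod 7 = 4 (0 = Monday), the day is Friday.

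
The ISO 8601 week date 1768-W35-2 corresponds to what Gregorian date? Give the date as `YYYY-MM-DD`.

ISO week 1 of 1768 is the week containing the first Thursday of 1768.
Week 35, day 2 (Tuesday) lands on 1768-08-30.

1768-08-30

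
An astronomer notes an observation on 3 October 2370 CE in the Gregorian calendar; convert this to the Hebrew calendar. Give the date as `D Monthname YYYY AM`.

Julian Day Number of the source date = 2586960.
Converting JDN 2586960 to the Hebrew calendar gives 12 Tishrei 6131 AM.

12 Tishrei 6131 AM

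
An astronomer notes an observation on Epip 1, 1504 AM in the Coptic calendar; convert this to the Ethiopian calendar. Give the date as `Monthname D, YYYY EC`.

Both dates share Julian Day Number 2374301; in the Ethiopian calendar that is 1 Hamle 1780 EC.

Hamle 1, 1780 EC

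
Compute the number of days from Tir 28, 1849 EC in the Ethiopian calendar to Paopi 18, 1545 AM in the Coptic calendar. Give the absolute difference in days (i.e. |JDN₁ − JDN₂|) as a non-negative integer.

First date → JDN 2399350; second date → JDN 2389023.
The interval is |2399350 − 2389023| = 10327 days.

10327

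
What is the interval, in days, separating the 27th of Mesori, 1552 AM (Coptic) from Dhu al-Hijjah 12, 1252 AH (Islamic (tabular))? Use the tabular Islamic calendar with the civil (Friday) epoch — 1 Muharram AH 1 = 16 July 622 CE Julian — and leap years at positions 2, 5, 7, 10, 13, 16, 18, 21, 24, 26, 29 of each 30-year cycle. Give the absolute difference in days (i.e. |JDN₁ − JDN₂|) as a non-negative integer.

200

First date → JDN 2391889; second date → JDN 2392089.
The interval is |2391889 − 2392089| = 200 days.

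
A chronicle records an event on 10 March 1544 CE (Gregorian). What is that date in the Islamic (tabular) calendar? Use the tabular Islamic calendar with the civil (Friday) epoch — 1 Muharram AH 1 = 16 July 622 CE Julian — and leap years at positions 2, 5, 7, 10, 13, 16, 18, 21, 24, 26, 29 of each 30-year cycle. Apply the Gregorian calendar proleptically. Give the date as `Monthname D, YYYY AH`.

Both dates share Julian Day Number 2285063; in the tabular Islamic calendar that is 5 Dhu al-Hijjah 950 AH.

Dhu al-Hijjah 5, 950 AH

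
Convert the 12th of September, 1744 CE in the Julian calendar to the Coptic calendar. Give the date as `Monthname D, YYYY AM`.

Thout 15, 1461 AM

The source date corresponds to 23 September 1744 in the Gregorian calendar (JDN 2358309).
That day falls on 15 Thout 1461 AM in the Coptic calendar.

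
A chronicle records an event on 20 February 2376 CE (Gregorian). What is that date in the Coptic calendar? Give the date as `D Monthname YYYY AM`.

9 Meshir 2092 AM

Both dates share Julian Day Number 2588926; in the Coptic calendar that is 9 Meshir 2092 AM.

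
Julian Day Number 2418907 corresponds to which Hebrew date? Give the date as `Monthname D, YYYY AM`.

Av 18, 5670 AM

The Gregorian equivalent of JDN 2418907 is 23 August 1910.
In the Hebrew calendar that day is Av 18, 5670 AM.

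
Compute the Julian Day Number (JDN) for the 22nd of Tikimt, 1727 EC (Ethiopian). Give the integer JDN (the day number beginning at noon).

2354693

Equivalently 30 October 1734 (Gregorian).
JDN 2451545 is 1 January 2000 CE (Gregorian); the target day is −96852 days from there, so JDN = 2354693.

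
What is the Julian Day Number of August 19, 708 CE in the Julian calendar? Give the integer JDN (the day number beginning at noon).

1979886

Equivalently 23 August 708 (proleptic Gregorian).
JDN 2400001 is 17 November 1858 CE (Gregorian), MJD 0; the target day is −420115 days from there, so JDN = 1979886.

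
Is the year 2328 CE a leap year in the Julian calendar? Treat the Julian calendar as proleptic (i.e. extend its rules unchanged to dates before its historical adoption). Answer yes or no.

yes

2328 mod 4 = 0, so it is a leap year in the Julian calendar.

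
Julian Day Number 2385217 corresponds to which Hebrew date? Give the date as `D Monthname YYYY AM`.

21 Iyar 5578 AM

JDN 2385217 is 27 May 1818 in the Gregorian calendar.
In the Hebrew calendar that day is 21 Iyar 5578 AM.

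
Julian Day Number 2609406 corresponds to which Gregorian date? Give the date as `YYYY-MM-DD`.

JDN 2451545 is 1 Jan 2000; 2609406 is +157861 days from there.

2432-03-17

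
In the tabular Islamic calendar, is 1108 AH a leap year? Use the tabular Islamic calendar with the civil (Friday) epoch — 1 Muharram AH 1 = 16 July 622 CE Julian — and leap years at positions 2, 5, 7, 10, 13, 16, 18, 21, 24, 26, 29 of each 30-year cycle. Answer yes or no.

Year 1108 AH is year 28 of its 30-year cycle; leap positions are 2, 5, 7, 10, 13, 16, 18, 21, 24, 26, 29, so it is a common year (354 days).

no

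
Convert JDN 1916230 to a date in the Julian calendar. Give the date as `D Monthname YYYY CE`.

9 May 534 CE

The proleptic Gregorian equivalent of JDN 1916230 is 11 May 534.
In the Julian calendar that day is 9 May 534 CE.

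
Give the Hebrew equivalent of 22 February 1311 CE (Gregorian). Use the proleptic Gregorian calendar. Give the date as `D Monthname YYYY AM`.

Julian Day Number of the source date = 2199945.
Converting JDN 2199945 to the Hebrew calendar gives 25 Adar I 5071 AM.

25 Adar I 5071 AM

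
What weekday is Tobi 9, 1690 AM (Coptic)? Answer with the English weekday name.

This is JDN 2442065 (17 January 1974 Gregorian).
2442065 ≡ 3 (mod 7); counting from Monday = 0 gives Thursday.

Thursday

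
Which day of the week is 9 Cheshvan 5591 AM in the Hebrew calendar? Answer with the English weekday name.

Tuesday

This is JDN 2389752 (26 October 1830 Gregorian).
JDN 2389752 mod 7 = 1, and JDN 0 was a Monday, so this is a Tuesday.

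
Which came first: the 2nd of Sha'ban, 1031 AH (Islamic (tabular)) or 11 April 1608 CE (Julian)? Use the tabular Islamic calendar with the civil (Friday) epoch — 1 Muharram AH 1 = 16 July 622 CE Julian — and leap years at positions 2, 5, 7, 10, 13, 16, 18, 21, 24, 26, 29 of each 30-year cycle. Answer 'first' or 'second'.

second

First date → JDN 2313646; second date → JDN 2308481.
JDN 2308481 < JDN 2313646, so the second date is earlier.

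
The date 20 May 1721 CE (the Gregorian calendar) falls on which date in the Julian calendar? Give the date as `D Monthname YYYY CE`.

At this point the Julian calendar is 11 days behind the Gregorian.
20 May 1721 Gregorian − 11 days → 9 May 1721 Julian.

9 May 1721 CE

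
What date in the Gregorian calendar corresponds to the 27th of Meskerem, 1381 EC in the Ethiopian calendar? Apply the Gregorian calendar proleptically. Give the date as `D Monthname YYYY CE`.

Julian Day Number of the source date = 2228292.
Converting JDN 2228292 to the Gregorian calendar gives 2 October 1388 CE.

2 October 1388 CE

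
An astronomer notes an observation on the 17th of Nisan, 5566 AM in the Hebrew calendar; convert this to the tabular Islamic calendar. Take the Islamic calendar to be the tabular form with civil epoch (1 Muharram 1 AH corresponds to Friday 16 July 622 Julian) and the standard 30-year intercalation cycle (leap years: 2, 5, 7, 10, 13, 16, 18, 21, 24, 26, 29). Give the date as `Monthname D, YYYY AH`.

Julian Day Number of the source date = 2380782.
Converting JDN 2380782 to the tabular Islamic calendar gives 16 Muharram 1221 AH.

Muharram 16, 1221 AH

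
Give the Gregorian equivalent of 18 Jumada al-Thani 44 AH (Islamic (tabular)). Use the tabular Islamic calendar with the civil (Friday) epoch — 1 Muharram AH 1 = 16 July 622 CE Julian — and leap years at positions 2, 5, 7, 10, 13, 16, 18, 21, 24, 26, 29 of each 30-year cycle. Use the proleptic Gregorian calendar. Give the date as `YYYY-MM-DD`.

0664-09-19

Both dates share Julian Day Number 1963843; in the Gregorian calendar that is 19 September 664 CE.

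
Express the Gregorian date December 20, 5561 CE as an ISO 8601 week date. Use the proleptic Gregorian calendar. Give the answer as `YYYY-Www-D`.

5561-W51-3

The weekday is Wednesday (ISO weekday 3).
That Wednesday belongs to ISO week 51 of ISO year 5561.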